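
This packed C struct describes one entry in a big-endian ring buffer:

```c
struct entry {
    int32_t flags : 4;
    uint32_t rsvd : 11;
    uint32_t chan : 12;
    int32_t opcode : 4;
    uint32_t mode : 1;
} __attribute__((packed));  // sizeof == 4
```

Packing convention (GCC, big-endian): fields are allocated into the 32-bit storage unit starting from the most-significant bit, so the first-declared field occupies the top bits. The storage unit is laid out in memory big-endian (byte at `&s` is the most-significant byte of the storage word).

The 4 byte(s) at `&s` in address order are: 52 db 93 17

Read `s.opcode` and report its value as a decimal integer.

[0]=0x52 [1]=0xdb [2]=0x93 [3]=0x17 (big-endian) → word 0x52db9317
flags:4 @ bit 28 → (0x52db9317>>28)&0xf = 0x5
rsvd:11 @ bit 17 → (0x52db9317>>17)&0x7ff = 0x16d
chan:12 @ bit 5 → (0x52db9317>>5)&0xfff = 0xc98
opcode:4 @ bit 1 → (0x52db9317>>1)&0xf = 0xb  ←
mode:1 @ bit 0 → (0x52db9317>>0)&0x1 = 0x1
opcode signed 4b, MSB=1: 11 - 16 = -5

-5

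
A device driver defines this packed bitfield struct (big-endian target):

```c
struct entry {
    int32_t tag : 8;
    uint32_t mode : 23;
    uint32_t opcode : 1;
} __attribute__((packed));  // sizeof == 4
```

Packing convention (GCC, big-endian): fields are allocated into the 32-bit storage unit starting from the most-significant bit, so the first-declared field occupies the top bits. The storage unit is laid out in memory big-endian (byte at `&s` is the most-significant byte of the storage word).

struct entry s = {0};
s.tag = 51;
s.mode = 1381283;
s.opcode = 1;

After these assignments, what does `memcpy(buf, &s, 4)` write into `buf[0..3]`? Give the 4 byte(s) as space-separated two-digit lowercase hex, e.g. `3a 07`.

33 2a 27 47

[24+:8] tag=51 & 0xff = 0x33; word=0x33000000
[1+:23] mode=1381283 & 0x7fffff = 0x1513a3; word=0x332a2746
[0+:1] opcode=1 & 0x1 = 0x1; word=0x332a2747
word = 0x332a2747 → big-endian bytes:
  [0]=0x33  [1]=0x2a  [2]=0x27  [3]=0x47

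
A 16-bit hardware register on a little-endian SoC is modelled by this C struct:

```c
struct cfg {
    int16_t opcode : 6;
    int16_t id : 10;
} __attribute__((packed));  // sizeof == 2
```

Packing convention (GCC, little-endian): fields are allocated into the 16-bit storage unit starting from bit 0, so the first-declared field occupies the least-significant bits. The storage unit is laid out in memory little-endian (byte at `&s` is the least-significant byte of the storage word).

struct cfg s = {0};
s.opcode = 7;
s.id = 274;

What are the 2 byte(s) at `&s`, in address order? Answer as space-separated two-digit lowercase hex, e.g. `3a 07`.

87 44

opcode (6b) val=7 bits=0x7 at bit 0: 0x0007
id (10b) val=274 bits=0x112 at bit 6: 0x4487
word = 0x4487 → little-endian bytes:
  [0]=0x87  [1]=0x44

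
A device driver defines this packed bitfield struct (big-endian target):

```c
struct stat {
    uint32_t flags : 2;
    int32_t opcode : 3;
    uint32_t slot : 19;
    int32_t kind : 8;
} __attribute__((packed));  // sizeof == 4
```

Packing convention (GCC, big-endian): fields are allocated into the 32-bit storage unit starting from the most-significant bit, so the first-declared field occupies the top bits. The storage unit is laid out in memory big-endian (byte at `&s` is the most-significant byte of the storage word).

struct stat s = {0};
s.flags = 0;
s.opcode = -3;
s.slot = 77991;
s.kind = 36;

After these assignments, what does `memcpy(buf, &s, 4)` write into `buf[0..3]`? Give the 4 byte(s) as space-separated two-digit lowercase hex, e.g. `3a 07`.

[30+:2] flags=0 & 0x3 = 0x0; word=0x00000000
[27+:3] opcode=-3 & 0x7 = 0x5; word=0x28000000
[8+:19] slot=77991 & 0x7ffff = 0x130a7; word=0x2930a700
[0+:8] kind=36 & 0xff = 0x24; word=0x2930a724
word = 0x2930a724 → big-endian bytes:
  [0]=0x29  [1]=0x30  [2]=0xa7  [3]=0x24

29 30 a7 24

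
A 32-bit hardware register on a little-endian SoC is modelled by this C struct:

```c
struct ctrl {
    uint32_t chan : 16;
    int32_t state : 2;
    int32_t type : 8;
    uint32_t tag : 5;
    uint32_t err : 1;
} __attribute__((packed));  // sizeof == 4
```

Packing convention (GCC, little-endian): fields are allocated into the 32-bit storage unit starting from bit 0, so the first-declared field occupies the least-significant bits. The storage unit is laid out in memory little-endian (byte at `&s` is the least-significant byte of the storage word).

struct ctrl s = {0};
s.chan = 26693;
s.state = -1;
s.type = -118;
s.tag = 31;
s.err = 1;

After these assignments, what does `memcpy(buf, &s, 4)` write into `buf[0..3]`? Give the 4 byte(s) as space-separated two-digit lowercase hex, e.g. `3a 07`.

45 68 2b fe

chan:16 = 26693 → 0x6845 << 0 → word 0x00006845
state:2 = -1 → 0x3 << 16 → word 0x00036845
type:8 = -118 → 0x8a << 18 → word 0x022b6845
tag:5 = 31 → 0x1f << 26 → word 0x7e2b6845
err:1 = 1 → 0x1 << 31 → word 0xfe2b6845
word = 0xfe2b6845 → little-endian bytes:
  [0]=0x45  [1]=0x68  [2]=0x2b  [3]=0xfe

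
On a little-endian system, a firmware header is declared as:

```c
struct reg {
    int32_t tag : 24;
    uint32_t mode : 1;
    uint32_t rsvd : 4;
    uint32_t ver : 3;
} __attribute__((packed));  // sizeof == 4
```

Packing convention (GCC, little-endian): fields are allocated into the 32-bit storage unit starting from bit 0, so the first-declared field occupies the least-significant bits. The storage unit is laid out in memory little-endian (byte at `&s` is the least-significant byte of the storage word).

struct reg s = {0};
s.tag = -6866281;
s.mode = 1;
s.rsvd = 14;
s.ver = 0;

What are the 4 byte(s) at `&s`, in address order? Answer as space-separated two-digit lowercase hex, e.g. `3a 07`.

97 3a 97 1d

tag (24b) val=-6866281 bits=0x973a97 at bit 0: 0x00973a97
mode (1b) val=1 bits=0x1 at bit 24: 0x01973a97
rsvd (4b) val=14 bits=0xe at bit 25: 0x1d973a97
ver (3b) val=0 bits=0x0 at bit 29: 0x1d973a97
word = 0x1d973a97 → little-endian bytes:
  [0]=0x97  [1]=0x3a  [2]=0x97  [3]=0x1d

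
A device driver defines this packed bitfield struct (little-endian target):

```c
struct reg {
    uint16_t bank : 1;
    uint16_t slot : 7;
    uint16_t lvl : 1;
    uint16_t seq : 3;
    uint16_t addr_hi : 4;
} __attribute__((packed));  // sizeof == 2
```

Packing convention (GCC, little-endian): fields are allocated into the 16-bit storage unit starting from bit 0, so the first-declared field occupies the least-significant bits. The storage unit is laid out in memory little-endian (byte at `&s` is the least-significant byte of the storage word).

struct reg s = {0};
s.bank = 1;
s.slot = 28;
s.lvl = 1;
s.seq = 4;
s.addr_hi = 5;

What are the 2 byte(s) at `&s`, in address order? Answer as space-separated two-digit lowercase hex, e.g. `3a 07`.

39 59

[0+:1] bank=1 & 0x1 = 0x1; word=0x0001
[1+:7] slot=28 & 0x7f = 0x1c; word=0x0039
[8+:1] lvl=1 & 0x1 = 0x1; word=0x0139
[9+:3] seq=4 & 0x7 = 0x4; word=0x0939
[12+:4] addr_hi=5 & 0xf = 0x5; word=0x5939
word = 0x5939 → little-endian bytes:
  [0]=0x39  [1]=0x59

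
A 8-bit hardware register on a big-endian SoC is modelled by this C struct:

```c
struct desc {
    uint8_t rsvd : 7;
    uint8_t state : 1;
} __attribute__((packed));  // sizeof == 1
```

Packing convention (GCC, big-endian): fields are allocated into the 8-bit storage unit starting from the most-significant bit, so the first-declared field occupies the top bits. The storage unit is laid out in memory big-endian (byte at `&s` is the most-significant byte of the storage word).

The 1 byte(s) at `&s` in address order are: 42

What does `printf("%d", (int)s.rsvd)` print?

[0]=0x42 (big-endian) → word 0x42
rsvd [1+:7] = (word>>1) & 0x7f = 33  ←
state [0+:1] = (word>>0) & 0x1 = 0

33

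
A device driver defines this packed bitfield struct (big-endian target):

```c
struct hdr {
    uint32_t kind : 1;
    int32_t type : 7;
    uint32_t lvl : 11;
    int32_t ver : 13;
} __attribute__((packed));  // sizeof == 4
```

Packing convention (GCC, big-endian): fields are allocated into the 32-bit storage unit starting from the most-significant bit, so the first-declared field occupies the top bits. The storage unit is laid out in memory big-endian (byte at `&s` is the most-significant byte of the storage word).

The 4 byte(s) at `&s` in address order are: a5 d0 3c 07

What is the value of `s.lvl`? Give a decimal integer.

1665

[0]=0xa5 [1]=0xd0 [2]=0x3c [3]=0x07 (big-endian) → word 0xa5d03c07
kind [31+:1] = (word>>31) & 0x1 = 1
type [24+:7] = (word>>24) & 0x7f = 37
lvl [13+:11] = (word>>13) & 0x7ff = 1665  ←
ver [0+:13] = (word>>0) & 0x1fff = 7175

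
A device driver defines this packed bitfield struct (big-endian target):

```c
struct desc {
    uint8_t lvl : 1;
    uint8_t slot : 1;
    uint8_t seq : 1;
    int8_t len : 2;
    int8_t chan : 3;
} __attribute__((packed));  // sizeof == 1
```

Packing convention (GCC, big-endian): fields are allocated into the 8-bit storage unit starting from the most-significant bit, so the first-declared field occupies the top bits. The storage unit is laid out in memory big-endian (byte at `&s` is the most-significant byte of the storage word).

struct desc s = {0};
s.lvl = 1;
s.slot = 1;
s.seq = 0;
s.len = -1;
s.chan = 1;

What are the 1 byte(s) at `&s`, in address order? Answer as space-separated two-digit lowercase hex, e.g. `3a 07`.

lvl:1 = 1 → 0x1 << 7 → word 0x80
slot:1 = 1 → 0x1 << 6 → word 0xc0
seq:1 = 0 → 0x0 << 5 → word 0xc0
len:2 = -1 → 0x3 << 3 → word 0xd8
chan:3 = 1 → 0x1 << 0 → word 0xd9
word = 0xd9 → big-endian bytes:
  [0]=0xd9

d9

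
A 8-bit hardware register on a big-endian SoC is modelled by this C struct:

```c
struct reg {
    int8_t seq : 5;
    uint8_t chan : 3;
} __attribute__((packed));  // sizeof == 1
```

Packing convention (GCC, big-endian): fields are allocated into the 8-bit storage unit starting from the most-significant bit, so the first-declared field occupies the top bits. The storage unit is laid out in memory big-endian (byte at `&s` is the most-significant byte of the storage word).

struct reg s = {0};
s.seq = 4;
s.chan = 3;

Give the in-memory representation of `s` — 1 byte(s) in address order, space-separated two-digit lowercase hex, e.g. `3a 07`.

23

[3+:5] seq=4 & 0x1f = 0x4; word=0x20
[0+:3] chan=3 & 0x7 = 0x3; word=0x23
word = 0x23 → big-endian bytes:
  [0]=0x23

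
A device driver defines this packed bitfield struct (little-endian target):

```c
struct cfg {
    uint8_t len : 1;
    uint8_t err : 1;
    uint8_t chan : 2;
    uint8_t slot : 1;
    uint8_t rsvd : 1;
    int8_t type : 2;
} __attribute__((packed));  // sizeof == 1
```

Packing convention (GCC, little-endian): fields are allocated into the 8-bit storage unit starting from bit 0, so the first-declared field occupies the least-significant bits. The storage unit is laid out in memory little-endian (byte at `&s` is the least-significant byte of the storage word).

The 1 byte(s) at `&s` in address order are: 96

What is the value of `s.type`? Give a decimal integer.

-2

[0]=0x96 (little-endian) → word 0x96
len:1 @ bit 0 → (0x96>>0)&0x1 = 0x0
err:1 @ bit 1 → (0x96>>1)&0x1 = 0x1
chan:2 @ bit 2 → (0x96>>2)&0x3 = 0x1
slot:1 @ bit 4 → (0x96>>4)&0x1 = 0x1
rsvd:1 @ bit 5 → (0x96>>5)&0x1 = 0x0
type:2 @ bit 6 → (0x96>>6)&0x3 = 0x2  ←
type signed 2b, MSB=1: 2 - 4 = -2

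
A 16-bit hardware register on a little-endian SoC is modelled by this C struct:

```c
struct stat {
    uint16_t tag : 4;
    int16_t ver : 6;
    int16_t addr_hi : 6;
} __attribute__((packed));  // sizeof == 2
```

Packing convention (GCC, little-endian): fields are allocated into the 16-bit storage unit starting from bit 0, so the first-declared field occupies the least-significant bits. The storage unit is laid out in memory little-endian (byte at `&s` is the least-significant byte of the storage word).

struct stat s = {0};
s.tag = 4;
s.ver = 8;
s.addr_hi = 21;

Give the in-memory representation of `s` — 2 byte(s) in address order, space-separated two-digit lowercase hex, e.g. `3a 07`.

84 54

[0+:4] tag=4 & 0xf = 0x4; word=0x0004
[4+:6] ver=8 & 0x3f = 0x8; word=0x0084
[10+:6] addr_hi=21 & 0x3f = 0x15; word=0x5484
word = 0x5484 → little-endian bytes:
  [0]=0x84  [1]=0x54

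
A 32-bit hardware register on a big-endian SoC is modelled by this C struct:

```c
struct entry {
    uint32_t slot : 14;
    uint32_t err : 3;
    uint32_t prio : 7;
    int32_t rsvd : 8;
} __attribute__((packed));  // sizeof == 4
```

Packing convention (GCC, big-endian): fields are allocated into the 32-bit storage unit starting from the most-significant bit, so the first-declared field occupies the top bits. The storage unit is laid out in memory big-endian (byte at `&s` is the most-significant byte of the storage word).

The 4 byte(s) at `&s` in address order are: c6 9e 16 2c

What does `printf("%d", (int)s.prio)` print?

[0]=0xc6 [1]=0x9e [2]=0x16 [3]=0x2c (big-endian) → word 0xc69e162c
slot [18+:14] = (word>>18) & 0x3fff = 12711
err [15+:3] = (word>>15) & 0x7 = 4
prio [8+:7] = (word>>8) & 0x7f = 22  ←
rsvd [0+:8] = (word>>0) & 0xff = 44

22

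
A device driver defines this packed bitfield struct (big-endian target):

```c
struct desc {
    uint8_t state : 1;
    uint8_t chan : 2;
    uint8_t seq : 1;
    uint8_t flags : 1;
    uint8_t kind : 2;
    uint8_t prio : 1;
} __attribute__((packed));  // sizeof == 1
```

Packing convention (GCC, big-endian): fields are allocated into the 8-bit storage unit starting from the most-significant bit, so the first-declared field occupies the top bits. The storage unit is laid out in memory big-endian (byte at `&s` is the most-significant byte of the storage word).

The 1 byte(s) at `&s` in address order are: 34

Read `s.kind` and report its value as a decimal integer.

[0]=0x34 (big-endian) → word 0x34
state [7+:1] = (word>>7) & 0x1 = 0
chan [5+:2] = (word>>5) & 0x3 = 1
seq [4+:1] = (word>>4) & 0x1 = 1
flags [3+:1] = (word>>3) & 0x1 = 0
kind [1+:2] = (word>>1) & 0x3 = 2  ←
prio [0+:1] = (word>>0) & 0x1 = 0

2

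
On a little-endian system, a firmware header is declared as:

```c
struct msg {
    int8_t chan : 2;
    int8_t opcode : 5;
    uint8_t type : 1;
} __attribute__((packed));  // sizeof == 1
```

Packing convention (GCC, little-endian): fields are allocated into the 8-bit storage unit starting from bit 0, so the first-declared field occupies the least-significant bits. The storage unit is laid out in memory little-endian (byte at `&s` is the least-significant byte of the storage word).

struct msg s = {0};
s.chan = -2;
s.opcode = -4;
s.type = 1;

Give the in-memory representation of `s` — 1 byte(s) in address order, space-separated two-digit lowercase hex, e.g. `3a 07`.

f2

[0+:2] chan=-2 & 0x3 = 0x2; word=0x02
[2+:5] opcode=-4 & 0x1f = 0x1c; word=0x72
[7+:1] type=1 & 0x1 = 0x1; word=0xf2
word = 0xf2 → little-endian bytes:
  [0]=0xf2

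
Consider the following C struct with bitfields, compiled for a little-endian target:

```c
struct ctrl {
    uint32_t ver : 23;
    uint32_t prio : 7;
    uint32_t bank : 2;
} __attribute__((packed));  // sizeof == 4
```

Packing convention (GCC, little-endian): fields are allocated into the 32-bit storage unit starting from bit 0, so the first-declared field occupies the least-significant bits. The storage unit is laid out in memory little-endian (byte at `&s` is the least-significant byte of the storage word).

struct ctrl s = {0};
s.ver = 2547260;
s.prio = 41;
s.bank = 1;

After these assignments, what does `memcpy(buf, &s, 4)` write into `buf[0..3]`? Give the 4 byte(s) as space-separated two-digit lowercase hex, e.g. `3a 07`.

ver (23b) val=2547260 bits=0x26de3c at bit 0: 0x0026de3c
prio (7b) val=41 bits=0x29 at bit 23: 0x14a6de3c
bank (2b) val=1 bits=0x1 at bit 30: 0x54a6de3c
word = 0x54a6de3c → little-endian bytes:
  [0]=0x3c  [1]=0xde  [2]=0xa6  [3]=0x54

3c de a6 54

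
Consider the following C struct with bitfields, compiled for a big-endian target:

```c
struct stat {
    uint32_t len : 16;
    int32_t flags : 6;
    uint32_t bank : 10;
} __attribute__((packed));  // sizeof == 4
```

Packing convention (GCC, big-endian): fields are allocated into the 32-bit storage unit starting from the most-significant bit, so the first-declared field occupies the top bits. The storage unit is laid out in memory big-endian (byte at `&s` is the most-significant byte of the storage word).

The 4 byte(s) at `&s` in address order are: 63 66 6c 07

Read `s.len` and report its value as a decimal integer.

25446

[0]=0x63 [1]=0x66 [2]=0x6c [3]=0x07 (big-endian) → word 0x63666c07
len [16+:16] = (word>>16) & 0xffff = 25446  ←
flags [10+:6] = (word>>10) & 0x3f = 27
bank [0+:10] = (word>>0) & 0x3ff = 7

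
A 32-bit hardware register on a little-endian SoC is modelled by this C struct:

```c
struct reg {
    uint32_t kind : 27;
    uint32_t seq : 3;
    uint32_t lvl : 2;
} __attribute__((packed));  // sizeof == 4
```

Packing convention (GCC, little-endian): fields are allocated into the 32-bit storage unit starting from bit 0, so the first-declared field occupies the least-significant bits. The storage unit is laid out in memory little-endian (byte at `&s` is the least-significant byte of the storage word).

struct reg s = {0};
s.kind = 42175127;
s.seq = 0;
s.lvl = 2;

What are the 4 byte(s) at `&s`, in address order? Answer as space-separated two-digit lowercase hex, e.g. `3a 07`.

kind:27 = 42175127 → 0x2838a97 << 0 → word 0x02838a97
seq:3 = 0 → 0x0 << 27 → word 0x02838a97
lvl:2 = 2 → 0x2 << 30 → word 0x82838a97
word = 0x82838a97 → little-endian bytes:
  [0]=0x97  [1]=0x8a  [2]=0x83  [3]=0x82

97 8a 83 82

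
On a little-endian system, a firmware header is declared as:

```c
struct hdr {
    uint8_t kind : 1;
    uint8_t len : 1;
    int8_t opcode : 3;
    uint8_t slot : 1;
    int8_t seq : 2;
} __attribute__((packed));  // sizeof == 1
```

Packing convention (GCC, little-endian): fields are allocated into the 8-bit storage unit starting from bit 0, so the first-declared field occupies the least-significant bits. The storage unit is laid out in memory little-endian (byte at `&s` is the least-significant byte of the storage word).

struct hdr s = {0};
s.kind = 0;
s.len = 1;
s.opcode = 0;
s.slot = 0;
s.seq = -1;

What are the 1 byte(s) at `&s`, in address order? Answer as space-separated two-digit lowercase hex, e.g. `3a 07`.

kind (1b) val=0 bits=0x0 at bit 0: 0x00
len (1b) val=1 bits=0x1 at bit 1: 0x02
opcode (3b) val=0 bits=0x0 at bit 2: 0x02
slot (1b) val=0 bits=0x0 at bit 5: 0x02
seq (2b) val=-1 bits=0x3 at bit 6: 0xc2
word = 0xc2 → little-endian bytes:
  [0]=0xc2

c2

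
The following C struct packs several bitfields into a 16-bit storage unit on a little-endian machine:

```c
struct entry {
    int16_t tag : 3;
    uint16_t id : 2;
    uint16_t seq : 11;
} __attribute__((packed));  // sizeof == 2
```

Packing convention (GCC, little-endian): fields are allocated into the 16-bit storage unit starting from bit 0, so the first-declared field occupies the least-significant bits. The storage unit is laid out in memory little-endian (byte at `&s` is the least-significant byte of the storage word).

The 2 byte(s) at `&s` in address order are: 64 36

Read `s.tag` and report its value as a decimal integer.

[0]=0x64 [1]=0x36 (little-endian) → word 0x3664
tag:3 @ bit 0 → (0x3664>>0)&0x7 = 0x4  ←
id:2 @ bit 3 → (0x3664>>3)&0x3 = 0x0
seq:11 @ bit 5 → (0x3664>>5)&0x7ff = 0x1b3
tag signed 3b, MSB=1: 4 - 8 = -4

-4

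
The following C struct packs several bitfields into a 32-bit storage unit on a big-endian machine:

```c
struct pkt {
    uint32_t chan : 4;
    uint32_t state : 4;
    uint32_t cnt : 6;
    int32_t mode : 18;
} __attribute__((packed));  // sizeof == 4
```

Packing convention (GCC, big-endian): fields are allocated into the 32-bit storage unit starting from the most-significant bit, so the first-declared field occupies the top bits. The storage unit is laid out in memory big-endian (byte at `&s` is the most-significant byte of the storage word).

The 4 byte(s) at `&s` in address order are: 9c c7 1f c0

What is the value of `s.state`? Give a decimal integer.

[0]=0x9c [1]=0xc7 [2]=0x1f [3]=0xc0 (big-endian) → word 0x9cc71fc0
chan:4 @ bit 28 → (0x9cc71fc0>>28)&0xf = 0x9
state:4 @ bit 24 → (0x9cc71fc0>>24)&0xf = 0xc  ←
cnt:6 @ bit 18 → (0x9cc71fc0>>18)&0x3f = 0x31
mode:18 @ bit 0 → (0x9cc71fc0>>0)&0x3ffff = 0x31fc0

12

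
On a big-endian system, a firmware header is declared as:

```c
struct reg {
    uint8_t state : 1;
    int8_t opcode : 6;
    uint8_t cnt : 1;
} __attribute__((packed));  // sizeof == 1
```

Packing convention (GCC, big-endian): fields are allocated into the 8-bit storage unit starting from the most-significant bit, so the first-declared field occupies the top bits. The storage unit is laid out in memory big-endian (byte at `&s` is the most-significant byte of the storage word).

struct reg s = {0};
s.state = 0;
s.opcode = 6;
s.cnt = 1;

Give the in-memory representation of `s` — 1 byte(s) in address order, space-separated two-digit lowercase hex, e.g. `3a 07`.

0d

[7+:1] state=0 & 0x1 = 0x0; word=0x00
[1+:6] opcode=6 & 0x3f = 0x6; word=0x0c
[0+:1] cnt=1 & 0x1 = 0x1; word=0x0d
word = 0x0d → big-endian bytes:
  [0]=0x0d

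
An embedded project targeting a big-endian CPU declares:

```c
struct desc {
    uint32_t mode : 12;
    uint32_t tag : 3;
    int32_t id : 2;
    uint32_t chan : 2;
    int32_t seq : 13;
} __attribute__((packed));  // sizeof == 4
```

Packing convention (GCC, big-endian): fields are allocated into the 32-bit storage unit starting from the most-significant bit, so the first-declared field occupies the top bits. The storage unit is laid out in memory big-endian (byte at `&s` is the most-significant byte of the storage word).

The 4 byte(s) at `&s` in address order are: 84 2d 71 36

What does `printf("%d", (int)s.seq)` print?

-3786

[0]=0x84 [1]=0x2d [2]=0x71 [3]=0x36 (big-endian) → word 0x842d7136
mode:12 @ bit 20 → (0x842d7136>>20)&0xfff = 0x842
tag:3 @ bit 17 → (0x842d7136>>17)&0x7 = 0x6
id:2 @ bit 15 → (0x842d7136>>15)&0x3 = 0x2
chan:2 @ bit 13 → (0x842d7136>>13)&0x3 = 0x3
seq:13 @ bit 0 → (0x842d7136>>0)&0x1fff = 0x1136  ←
seq signed 13b, MSB=1: 4406 - 8192 = -3786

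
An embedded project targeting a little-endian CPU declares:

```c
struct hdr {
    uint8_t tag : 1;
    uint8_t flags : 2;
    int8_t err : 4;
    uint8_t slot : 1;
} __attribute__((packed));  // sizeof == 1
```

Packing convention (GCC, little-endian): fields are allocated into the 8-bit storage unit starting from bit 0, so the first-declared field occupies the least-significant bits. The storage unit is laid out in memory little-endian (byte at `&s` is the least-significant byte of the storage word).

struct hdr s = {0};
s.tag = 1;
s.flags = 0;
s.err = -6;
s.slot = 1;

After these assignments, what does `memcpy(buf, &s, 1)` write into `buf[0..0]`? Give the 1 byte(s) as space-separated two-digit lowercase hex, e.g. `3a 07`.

tag (1b) val=1 bits=0x1 at bit 0: 0x01
flags (2b) val=0 bits=0x0 at bit 1: 0x01
err (4b) val=-6 bits=0xa at bit 3: 0x51
slot (1b) val=1 bits=0x1 at bit 7: 0xd1
word = 0xd1 → little-endian bytes:
  [0]=0xd1

d1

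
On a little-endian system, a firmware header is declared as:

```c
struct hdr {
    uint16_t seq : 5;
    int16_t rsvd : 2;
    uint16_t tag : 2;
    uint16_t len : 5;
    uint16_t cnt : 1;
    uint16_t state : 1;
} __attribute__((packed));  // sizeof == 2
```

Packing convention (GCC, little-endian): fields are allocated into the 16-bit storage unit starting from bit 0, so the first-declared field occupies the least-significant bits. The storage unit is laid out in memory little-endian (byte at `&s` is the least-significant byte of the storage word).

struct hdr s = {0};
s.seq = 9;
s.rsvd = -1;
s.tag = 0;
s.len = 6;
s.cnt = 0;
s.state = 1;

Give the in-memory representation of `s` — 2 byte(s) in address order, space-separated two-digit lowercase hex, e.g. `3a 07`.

seq:5 = 9 → 0x9 << 0 → word 0x0009
rsvd:2 = -1 → 0x3 << 5 → word 0x0069
tag:2 = 0 → 0x0 << 7 → word 0x0069
len:5 = 6 → 0x6 << 9 → word 0x0c69
cnt:1 = 0 → 0x0 << 14 → word 0x0c69
state:1 = 1 → 0x1 << 15 → word 0x8c69
word = 0x8c69 → little-endian bytes:
  [0]=0x69  [1]=0x8c

69 8c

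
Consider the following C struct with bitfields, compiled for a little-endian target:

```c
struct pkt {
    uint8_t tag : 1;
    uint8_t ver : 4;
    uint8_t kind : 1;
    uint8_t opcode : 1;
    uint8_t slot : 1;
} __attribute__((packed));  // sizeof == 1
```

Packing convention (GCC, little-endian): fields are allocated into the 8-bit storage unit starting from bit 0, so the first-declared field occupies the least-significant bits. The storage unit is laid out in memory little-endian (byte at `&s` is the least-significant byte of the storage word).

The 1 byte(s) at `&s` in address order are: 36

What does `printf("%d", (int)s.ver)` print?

[0]=0x36 (little-endian) → word 0x36
tag:1 @ bit 0 → (0x36>>0)&0x1 = 0x0
ver:4 @ bit 1 → (0x36>>1)&0xf = 0xb  ←
kind:1 @ bit 5 → (0x36>>5)&0x1 = 0x1
opcode:1 @ bit 6 → (0x36>>6)&0x1 = 0x0
slot:1 @ bit 7 → (0x36>>7)&0x1 = 0x0

11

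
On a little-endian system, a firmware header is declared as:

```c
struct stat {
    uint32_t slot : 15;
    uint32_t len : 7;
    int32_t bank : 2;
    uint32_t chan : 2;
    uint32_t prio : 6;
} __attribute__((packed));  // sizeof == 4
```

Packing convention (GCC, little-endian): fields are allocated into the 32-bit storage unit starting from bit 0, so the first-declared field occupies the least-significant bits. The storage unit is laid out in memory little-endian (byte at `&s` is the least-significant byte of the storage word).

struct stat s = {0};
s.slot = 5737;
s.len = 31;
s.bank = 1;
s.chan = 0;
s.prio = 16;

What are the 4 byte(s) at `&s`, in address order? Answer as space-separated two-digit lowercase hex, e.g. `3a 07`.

[0+:15] slot=5737 & 0x7fff = 0x1669; word=0x00001669
[15+:7] len=31 & 0x7f = 0x1f; word=0x000f9669
[22+:2] bank=1 & 0x3 = 0x1; word=0x004f9669
[24+:2] chan=0 & 0x3 = 0x0; word=0x004f9669
[26+:6] prio=16 & 0x3f = 0x10; word=0x404f9669
word = 0x404f9669 → little-endian bytes:
  [0]=0x69  [1]=0x96  [2]=0x4f  [3]=0x40

69 96 4f 40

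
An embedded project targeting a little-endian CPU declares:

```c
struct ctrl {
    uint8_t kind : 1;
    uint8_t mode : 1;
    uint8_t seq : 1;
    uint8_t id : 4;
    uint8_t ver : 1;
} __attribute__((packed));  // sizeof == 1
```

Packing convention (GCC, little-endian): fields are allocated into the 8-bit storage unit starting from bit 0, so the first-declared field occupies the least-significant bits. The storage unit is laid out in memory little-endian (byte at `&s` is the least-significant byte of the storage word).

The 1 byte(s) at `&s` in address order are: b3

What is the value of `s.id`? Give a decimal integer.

6

[0]=0xb3 (little-endian) → word 0xb3
kind [0+:1] = (word>>0) & 0x1 = 1
mode [1+:1] = (word>>1) & 0x1 = 1
seq [2+:1] = (word>>2) & 0x1 = 0
id [3+:4] = (word>>3) & 0xf = 6  ←
ver [7+:1] = (word>>7) & 0x1 = 1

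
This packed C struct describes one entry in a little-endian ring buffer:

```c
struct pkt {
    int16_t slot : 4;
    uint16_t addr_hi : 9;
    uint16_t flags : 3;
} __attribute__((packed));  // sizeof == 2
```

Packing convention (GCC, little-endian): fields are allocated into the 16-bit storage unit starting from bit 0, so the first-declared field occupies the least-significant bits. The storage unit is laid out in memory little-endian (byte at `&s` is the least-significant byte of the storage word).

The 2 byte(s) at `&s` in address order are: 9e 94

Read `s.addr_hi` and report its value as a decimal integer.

[0]=0x9e [1]=0x94 (little-endian) → word 0x949e
slot [0+:4] = (word>>0) & 0xf = 14
addr_hi [4+:9] = (word>>4) & 0x1ff = 329  ←
flags [13+:3] = (word>>13) & 0x7 = 4

329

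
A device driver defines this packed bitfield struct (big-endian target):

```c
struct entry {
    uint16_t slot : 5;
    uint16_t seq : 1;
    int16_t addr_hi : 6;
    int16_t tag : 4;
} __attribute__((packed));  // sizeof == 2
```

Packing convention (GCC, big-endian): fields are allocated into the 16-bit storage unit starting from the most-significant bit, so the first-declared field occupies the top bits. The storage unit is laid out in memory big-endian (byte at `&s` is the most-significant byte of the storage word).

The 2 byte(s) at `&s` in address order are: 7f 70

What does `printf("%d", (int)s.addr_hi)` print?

-9

[0]=0x7f [1]=0x70 (big-endian) → word 0x7f70
slot [11+:5] = (word>>11) & 0x1f = 15
seq [10+:1] = (word>>10) & 0x1 = 1
addr_hi [4+:6] = (word>>4) & 0x3f = 55  ←
tag [0+:4] = (word>>0) & 0xf = 0
addr_hi signed 6b, MSB=1: 55 - 64 = -9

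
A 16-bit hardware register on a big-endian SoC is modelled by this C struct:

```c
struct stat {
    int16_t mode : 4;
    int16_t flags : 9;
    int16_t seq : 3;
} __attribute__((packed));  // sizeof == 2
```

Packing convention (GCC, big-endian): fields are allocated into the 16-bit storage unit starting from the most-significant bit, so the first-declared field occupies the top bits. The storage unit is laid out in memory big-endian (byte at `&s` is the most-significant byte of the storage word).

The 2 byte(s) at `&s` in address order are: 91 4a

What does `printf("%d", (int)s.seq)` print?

[0]=0x91 [1]=0x4a (big-endian) → word 0x914a
mode [12+:4] = (word>>12) & 0xf = 9
flags [3+:9] = (word>>3) & 0x1ff = 41
seq [0+:3] = (word>>0) & 0x7 = 2  ←
seq signed 3b, MSB=0: value = 2

2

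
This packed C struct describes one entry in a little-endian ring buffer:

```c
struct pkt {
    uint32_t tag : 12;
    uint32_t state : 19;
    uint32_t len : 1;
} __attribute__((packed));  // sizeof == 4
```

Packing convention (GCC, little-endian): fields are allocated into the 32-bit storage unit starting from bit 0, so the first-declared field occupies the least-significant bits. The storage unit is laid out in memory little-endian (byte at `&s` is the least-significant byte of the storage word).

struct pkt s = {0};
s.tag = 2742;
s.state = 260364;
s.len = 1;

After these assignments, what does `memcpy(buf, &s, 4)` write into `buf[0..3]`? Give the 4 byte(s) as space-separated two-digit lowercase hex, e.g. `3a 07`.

tag (12b) val=2742 bits=0xab6 at bit 0: 0x00000ab6
state (19b) val=260364 bits=0x3f90c at bit 12: 0x3f90cab6
len (1b) val=1 bits=0x1 at bit 31: 0xbf90cab6
word = 0xbf90cab6 → little-endian bytes:
  [0]=0xb6  [1]=0xca  [2]=0x90  [3]=0xbf

b6 ca 90 bf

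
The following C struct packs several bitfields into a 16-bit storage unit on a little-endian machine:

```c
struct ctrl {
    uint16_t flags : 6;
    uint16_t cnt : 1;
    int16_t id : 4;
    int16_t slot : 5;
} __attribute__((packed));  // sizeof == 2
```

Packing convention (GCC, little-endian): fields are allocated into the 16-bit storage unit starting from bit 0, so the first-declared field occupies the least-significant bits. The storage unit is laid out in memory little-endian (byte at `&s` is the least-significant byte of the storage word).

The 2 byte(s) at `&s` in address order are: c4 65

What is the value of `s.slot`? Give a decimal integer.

12

[0]=0xc4 [1]=0x65 (little-endian) → word 0x65c4
flags [0+:6] = (word>>0) & 0x3f = 4
cnt [6+:1] = (word>>6) & 0x1 = 1
id [7+:4] = (word>>7) & 0xf = 11
slot [11+:5] = (word>>11) & 0x1f = 12  ←
slot signed 5b, MSB=0: value = 12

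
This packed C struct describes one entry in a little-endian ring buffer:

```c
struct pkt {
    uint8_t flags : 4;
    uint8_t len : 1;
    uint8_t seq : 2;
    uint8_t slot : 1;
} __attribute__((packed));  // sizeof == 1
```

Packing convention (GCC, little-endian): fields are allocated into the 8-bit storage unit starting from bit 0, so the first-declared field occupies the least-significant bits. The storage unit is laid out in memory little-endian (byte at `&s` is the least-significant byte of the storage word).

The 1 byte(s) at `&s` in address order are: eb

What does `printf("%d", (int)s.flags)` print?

11

[0]=0xeb (little-endian) → word 0xeb
flags [0+:4] = (word>>0) & 0xf = 11  ←
len [4+:1] = (word>>4) & 0x1 = 0
seq [5+:2] = (word>>5) & 0x3 = 3
slot [7+:1] = (word>>7) & 0x1 = 1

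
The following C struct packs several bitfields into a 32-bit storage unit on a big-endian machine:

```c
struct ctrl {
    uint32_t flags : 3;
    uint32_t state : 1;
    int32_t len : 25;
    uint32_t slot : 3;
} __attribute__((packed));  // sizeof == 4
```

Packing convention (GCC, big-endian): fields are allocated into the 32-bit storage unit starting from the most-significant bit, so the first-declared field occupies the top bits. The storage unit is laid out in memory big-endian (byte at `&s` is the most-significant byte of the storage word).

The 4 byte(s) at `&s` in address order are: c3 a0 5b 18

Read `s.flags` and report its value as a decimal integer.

[0]=0xc3 [1]=0xa0 [2]=0x5b [3]=0x18 (big-endian) → word 0xc3a05b18
flags [29+:3] = (word>>29) & 0x7 = 6  ←
state [28+:1] = (word>>28) & 0x1 = 0
len [3+:25] = (word>>3) & 0x1ffffff = 7605091
slot [0+:3] = (word>>0) & 0x7 = 0

6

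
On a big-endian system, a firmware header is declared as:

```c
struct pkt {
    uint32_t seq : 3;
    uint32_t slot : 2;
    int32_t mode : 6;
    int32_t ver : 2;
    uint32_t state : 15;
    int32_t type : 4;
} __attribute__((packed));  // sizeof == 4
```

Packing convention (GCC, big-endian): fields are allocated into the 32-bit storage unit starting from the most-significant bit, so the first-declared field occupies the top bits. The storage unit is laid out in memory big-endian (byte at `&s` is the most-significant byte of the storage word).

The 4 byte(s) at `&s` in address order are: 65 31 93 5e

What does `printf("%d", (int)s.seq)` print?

3

[0]=0x65 [1]=0x31 [2]=0x93 [3]=0x5e (big-endian) → word 0x6531935e
seq [29+:3] = (word>>29) & 0x7 = 3  ←
slot [27+:2] = (word>>27) & 0x3 = 0
mode [21+:6] = (word>>21) & 0x3f = 41
ver [19+:2] = (word>>19) & 0x3 = 2
state [4+:15] = (word>>4) & 0x7fff = 6453
type [0+:4] = (word>>0) & 0xf = 14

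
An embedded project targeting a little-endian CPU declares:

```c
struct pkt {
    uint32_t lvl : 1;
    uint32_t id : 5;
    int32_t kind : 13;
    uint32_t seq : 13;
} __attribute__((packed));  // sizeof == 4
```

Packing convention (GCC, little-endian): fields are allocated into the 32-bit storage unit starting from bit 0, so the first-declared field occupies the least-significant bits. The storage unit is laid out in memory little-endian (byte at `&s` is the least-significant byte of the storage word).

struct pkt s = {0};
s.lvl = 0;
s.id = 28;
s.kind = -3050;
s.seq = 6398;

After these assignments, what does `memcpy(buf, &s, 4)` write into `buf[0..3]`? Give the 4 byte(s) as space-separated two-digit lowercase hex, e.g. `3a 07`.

b8 05 f5 c7

lvl:1 = 0 → 0x0 << 0 → word 0x00000000
id:5 = 28 → 0x1c << 1 → word 0x00000038
kind:13 = -3050 → 0x1416 << 6 → word 0x000505b8
seq:13 = 6398 → 0x18fe << 19 → word 0xc7f505b8
word = 0xc7f505b8 → little-endian bytes:
  [0]=0xb8  [1]=0x05  [2]=0xf5  [3]=0xc7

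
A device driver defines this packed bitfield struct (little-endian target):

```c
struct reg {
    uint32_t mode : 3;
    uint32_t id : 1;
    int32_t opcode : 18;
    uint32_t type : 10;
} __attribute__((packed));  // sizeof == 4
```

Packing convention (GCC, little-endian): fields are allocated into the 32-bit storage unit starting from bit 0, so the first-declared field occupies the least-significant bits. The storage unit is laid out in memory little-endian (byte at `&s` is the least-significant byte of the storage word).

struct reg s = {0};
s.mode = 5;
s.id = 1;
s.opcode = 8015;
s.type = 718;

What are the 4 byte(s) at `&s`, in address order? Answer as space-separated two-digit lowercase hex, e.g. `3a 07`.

mode:3 = 5 → 0x5 << 0 → word 0x00000005
id:1 = 1 → 0x1 << 3 → word 0x0000000d
opcode:18 = 8015 → 0x1f4f << 4 → word 0x0001f4fd
type:10 = 718 → 0x2ce << 22 → word 0xb381f4fd
word = 0xb381f4fd → little-endian bytes:
  [0]=0xfd  [1]=0xf4  [2]=0x81  [3]=0xb3

fd f4 81 b3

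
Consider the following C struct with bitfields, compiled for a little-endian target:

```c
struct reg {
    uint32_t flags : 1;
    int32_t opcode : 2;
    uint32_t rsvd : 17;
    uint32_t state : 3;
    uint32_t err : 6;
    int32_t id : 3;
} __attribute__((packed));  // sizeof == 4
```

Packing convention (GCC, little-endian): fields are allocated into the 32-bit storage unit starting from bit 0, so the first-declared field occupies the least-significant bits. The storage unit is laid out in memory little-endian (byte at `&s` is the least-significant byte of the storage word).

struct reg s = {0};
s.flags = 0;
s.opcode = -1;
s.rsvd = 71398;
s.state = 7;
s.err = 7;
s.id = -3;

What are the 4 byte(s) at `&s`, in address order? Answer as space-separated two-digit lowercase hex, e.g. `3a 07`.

flags:1 = 0 → 0x0 << 0 → word 0x00000000
opcode:2 = -1 → 0x3 << 1 → word 0x00000006
rsvd:17 = 71398 → 0x116e6 << 3 → word 0x0008b736
state:3 = 7 → 0x7 << 20 → word 0x0078b736
err:6 = 7 → 0x7 << 23 → word 0x03f8b736
id:3 = -3 → 0x5 << 29 → word 0xa3f8b736
word = 0xa3f8b736 → little-endian bytes:
  [0]=0x36  [1]=0xb7  [2]=0xf8  [3]=0xa3

36 b7 f8 a3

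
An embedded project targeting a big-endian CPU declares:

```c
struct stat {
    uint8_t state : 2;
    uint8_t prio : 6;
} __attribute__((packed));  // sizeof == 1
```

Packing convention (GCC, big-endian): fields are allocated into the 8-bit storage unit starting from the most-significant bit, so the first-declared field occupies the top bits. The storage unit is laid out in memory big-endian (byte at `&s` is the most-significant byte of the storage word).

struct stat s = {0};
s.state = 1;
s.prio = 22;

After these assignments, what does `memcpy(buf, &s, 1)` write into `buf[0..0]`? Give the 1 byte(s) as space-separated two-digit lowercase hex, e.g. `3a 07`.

state:2 = 1 → 0x1 << 6 → word 0x40
prio:6 = 22 → 0x16 << 0 → word 0x56
word = 0x56 → big-endian bytes:
  [0]=0x56

56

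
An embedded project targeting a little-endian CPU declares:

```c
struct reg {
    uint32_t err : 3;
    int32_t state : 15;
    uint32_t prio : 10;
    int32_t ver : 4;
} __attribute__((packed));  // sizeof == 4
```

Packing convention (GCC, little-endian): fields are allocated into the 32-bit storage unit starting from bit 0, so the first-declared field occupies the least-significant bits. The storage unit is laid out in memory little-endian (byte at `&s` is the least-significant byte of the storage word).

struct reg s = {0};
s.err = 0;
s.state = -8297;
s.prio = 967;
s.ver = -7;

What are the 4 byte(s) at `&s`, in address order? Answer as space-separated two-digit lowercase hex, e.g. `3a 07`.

b8 fc 1e 9f

err (3b) val=0 bits=0x0 at bit 0: 0x00000000
state (15b) val=-8297 bits=0x5f97 at bit 3: 0x0002fcb8
prio (10b) val=967 bits=0x3c7 at bit 18: 0x0f1efcb8
ver (4b) val=-7 bits=0x9 at bit 28: 0x9f1efcb8
word = 0x9f1efcb8 → little-endian bytes:
  [0]=0xb8  [1]=0xfc  [2]=0x1e  [3]=0x9f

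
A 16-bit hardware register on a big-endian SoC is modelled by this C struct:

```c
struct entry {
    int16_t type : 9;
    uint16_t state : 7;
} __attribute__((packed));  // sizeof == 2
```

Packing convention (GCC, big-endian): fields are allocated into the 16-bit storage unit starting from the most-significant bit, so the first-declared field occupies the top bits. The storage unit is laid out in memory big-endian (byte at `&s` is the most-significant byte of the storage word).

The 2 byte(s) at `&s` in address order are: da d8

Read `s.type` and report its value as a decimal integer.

[0]=0xda [1]=0xd8 (big-endian) → word 0xdad8
type:9 @ bit 7 → (0xdad8>>7)&0x1ff = 0x1b5  ←
state:7 @ bit 0 → (0xdad8>>0)&0x7f = 0x58
type signed 9b, MSB=1: 437 - 512 = -75

-75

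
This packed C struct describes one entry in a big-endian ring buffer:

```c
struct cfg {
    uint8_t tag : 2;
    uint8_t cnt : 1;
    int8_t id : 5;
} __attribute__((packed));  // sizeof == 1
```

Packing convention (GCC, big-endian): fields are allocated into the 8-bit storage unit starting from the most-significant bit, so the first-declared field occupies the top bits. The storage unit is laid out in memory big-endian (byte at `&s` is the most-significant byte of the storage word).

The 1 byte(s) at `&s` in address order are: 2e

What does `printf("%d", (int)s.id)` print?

14

[0]=0x2e (big-endian) → word 0x2e
tag [6+:2] = (word>>6) & 0x3 = 0
cnt [5+:1] = (word>>5) & 0x1 = 1
id [0+:5] = (word>>0) & 0x1f = 14  ←
id signed 5b, MSB=0: value = 14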